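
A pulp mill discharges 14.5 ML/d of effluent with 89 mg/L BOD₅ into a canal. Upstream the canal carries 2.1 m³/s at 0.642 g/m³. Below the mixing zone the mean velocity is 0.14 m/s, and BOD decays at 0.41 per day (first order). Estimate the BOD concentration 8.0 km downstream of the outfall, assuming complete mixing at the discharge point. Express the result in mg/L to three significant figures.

14.5 ML/d = 0.1678 m³/s.
After complete mixing, C₀ = (0.1678·89 + 2.1·0.642) / 2.268 = 7.181 mg/L.
Travel time t = 8000 m / 0.14 m/s = 5.714e+04 s = 0.6614 d.
C = 7.181·exp(−0.41·0.6614) = 7.181·0.7625 = 5.475 mg/L.

5.48 mg/L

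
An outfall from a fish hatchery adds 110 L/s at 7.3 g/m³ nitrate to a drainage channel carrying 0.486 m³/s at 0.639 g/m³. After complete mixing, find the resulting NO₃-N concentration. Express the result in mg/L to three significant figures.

110 L/s = 0.11 m³/s.
Flow-weighted mixing gives C = (0.11·7.3 + 0.486·0.639) / (0.11 + 0.486) = 1.114/0.596 = 1.868 mg/L.

1.87 mg/L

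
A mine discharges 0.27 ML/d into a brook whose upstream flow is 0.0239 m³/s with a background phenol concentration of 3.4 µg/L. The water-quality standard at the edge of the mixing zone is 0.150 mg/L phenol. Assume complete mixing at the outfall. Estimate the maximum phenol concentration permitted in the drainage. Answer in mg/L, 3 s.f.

0.27 ML/d = 0.003125 m³/s.
3.4 µg/L = 0.0034 mg/L.
Mass balance: 0.15·0.02703 = 0.003125·Cₑ + 0.0239·0.0034.
Cₑ = (0.004054 − 8.126e-05) / 0.003125 = 1.271 mg/L.

1.27 mg/L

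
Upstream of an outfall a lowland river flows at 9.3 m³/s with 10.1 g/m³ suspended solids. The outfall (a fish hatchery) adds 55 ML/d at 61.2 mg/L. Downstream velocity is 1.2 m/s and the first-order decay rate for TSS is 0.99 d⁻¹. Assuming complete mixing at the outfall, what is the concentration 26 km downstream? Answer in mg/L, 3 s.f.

55 ML/d = 0.6366 m³/s.
After complete mixing, C₀ = (0.6366·61.2 + 9.3·10.1) / 9.937 = 13.37 mg/L.
Travel time t = 2.6e+04 m / 1.2 m/s = 2.167e+04 s = 0.2508 d.
C = 13.37·exp(−0.99·0.2508) = 13.37·0.7802 = 10.43 mg/L.

10.4 mg/L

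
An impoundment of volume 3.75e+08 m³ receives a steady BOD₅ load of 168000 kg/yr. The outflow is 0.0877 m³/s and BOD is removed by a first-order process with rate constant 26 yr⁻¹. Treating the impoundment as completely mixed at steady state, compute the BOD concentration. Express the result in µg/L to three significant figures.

17.2 µg/L

Outflow Q = 0.0877 m³/s × 3.156e+07 s/yr = 2.768e+06 m³/yr.
Steady-state CSTR mass balance: W = Q·C + k·V·C, so C = W/(Q + kV).
Q + kV = 2.768e+06 + 26·3.75e+08 = 9.753e+09 m³/yr.
C = 168000/9.753e+09 = 1.723e-05 kg/m³ = 0.01723 mg/L = 17.23 µg/L.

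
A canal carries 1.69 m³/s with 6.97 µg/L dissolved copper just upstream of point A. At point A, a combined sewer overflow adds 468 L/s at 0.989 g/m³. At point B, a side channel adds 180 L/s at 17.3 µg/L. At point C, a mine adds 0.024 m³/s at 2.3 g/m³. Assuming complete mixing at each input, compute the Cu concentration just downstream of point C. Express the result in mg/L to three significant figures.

6.97 µg/L = 0.00697 mg/L.
468 L/s = 0.468 m³/s.
After input A: C = (1.69·0.00697 + 0.468·0.989) / 2.158 = 0.2199 mg/L.
180 L/s = 0.18 m³/s.
17.3 µg/L = 0.0173 mg/L.
After input B: C = (2.158·0.2199 + 0.18·0.0173) / 2.338 = 0.2043 mg/L.
After input C: C = (2.338·0.2043 + 0.024·2.3) / 2.362 = 0.2256 mg/L.

0.226 mg/L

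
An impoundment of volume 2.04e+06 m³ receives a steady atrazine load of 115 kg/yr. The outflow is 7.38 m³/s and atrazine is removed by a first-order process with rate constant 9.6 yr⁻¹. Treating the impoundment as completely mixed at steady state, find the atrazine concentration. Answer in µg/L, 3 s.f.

0.455 µg/L

Outflow Q = 7.38 m³/s × 3.156e+07 s/yr = 2.329e+08 m³/yr.
Steady-state CSTR mass balance: W = Q·C + k·V·C, so C = W/(Q + kV).
Q + kV = 2.329e+08 + 9.6·2.04e+06 = 2.525e+08 m³/yr.
C = 115/2.525e+08 = 4.555e-07 kg/m³ = 0.0004555 mg/L = 0.4555 µg/L.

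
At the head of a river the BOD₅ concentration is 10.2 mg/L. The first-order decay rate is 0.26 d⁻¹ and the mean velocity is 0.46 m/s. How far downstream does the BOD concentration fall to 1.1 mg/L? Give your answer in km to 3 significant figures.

From C = C₀·e^(−kt), t = ln(C₀/C)/k = ln(10.2/1.1)/0.26 = 2.227/0.26 = 8.566 d.
Distance = v·t = 0.46 m/s × 7.401e+05 s = 3.404e+05 m = 340.4 km.

340 km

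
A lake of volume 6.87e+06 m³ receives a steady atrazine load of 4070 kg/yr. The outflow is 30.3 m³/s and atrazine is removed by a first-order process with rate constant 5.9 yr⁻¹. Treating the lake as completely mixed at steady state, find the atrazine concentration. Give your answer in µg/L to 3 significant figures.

Outflow Q = 30.3 m³/s × 3.156e+07 s/yr = 9.562e+08 m³/yr.
Steady-state CSTR mass balance: W = Q·C + k·V·C, so C = W/(Q + kV).
Q + kV = 9.562e+08 + 5.9·6.87e+06 = 9.967e+08 m³/yr.
C = 4070/9.967e+08 = 4.083e-06 kg/m³ = 0.004083 mg/L = 4.083 µg/L.

4.08 µg/L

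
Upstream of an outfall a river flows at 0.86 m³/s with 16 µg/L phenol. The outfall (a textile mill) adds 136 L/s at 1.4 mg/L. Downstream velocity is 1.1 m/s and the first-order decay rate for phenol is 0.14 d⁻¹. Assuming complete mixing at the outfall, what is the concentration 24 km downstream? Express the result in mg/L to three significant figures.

136 L/s = 0.136 m³/s.
16 µg/L = 0.016 mg/L.
After complete mixing, C₀ = (0.136·1.4 + 0.86·0.016) / 0.996 = 0.205 mg/L.
Travel time t = 2.4e+04 m / 1.1 m/s = 2.182e+04 s = 0.2525 d.
C = 0.205·exp(−0.14·0.2525) = 0.205·0.9653 = 0.1979 mg/L.

0.198 mg/L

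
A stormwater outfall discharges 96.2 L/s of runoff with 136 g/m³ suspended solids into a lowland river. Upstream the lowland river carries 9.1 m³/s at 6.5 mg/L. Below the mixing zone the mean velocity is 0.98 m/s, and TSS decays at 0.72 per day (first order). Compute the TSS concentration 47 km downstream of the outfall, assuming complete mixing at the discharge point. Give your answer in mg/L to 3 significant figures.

5.27 mg/L

96.2 L/s = 0.0962 m³/s.
After complete mixing, C₀ = (0.0962·136 + 9.1·6.5) / 9.196 = 7.855 mg/L.
Travel time t = 4.7e+04 m / 0.98 m/s = 4.796e+04 s = 0.5551 d.
C = 7.855·exp(−0.72·0.5551) = 7.855·0.6705 = 5.267 mg/L.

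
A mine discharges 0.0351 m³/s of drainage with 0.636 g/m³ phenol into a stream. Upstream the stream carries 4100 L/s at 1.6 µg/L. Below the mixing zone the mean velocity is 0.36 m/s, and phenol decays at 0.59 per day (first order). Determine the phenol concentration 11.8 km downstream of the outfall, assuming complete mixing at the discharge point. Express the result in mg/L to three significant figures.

0.00558 mg/L

4100 L/s = 4.1 m³/s.
1.6 µg/L = 0.0016 mg/L.
After complete mixing, C₀ = (0.0351·0.636 + 4.1·0.0016) / 4.135 = 0.006985 mg/L.
Travel time t = 1.18e+04 m / 0.36 m/s = 3.278e+04 s = 0.3794 d.
C = 0.006985·exp(−0.59·0.3794) = 0.006985·0.7995 = 0.005584 mg/L.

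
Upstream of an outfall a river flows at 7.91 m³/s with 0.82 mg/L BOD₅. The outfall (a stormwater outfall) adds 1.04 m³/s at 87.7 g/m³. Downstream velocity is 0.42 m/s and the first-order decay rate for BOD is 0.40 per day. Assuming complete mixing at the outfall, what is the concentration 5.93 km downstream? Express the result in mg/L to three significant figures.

After complete mixing, C₀ = (1.04·87.7 + 7.91·0.82) / 8.95 = 10.92 mg/L.
Travel time t = 5930 m / 0.42 m/s = 1.412e+04 s = 0.1634 d.
C = 10.92·exp(−0.40·0.1634) = 10.92·0.9367 = 10.22 mg/L.

10.2 mg/L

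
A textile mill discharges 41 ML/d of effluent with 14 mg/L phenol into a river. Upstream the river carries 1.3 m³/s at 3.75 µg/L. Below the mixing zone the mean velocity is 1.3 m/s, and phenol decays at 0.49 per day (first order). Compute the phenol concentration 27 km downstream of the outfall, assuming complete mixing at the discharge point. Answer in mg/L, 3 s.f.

3.33 mg/L

41 ML/d = 0.4745 m³/s.
3.75 µg/L = 0.00375 mg/L.
After complete mixing, C₀ = (0.4745·14 + 1.3·0.00375) / 1.775 = 3.747 mg/L.
Travel time t = 2.7e+04 m / 1.3 m/s = 2.077e+04 s = 0.2404 d.
C = 3.747·exp(−0.49·0.2404) = 3.747·0.8889 = 3.33 mg/L.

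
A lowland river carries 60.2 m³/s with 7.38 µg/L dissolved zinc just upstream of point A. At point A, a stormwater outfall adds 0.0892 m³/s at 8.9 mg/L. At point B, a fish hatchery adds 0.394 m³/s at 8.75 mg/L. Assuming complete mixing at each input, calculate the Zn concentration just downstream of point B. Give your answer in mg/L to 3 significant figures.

7.38 µg/L = 0.00738 mg/L.
After input A: C = (60.2·0.00738 + 0.0892·8.9) / 60.29 = 0.02054 mg/L.
After input B: C = (60.29·0.02054 + 0.394·8.75) / 60.68 = 0.07722 mg/L.

0.0772 mg/L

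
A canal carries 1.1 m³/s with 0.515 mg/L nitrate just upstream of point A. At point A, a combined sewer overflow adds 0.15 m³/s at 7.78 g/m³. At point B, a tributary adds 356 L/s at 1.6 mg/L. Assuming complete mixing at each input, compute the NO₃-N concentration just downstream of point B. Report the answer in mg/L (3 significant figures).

1.43 mg/L

After input A: C = (1.1·0.515 + 0.15·7.78) / 1.25 = 1.387 mg/L.
356 L/s = 0.356 m³/s.
After input B: C = (1.25·1.387 + 0.356·1.6) / 1.606 = 1.434 mg/L.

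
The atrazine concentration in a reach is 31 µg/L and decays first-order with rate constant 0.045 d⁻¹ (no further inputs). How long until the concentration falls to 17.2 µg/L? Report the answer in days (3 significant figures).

t = ln(C₀/C)/k = ln(31/17.2)/0.045 = 0.5891/0.045 = 13.09 d.

13.1 d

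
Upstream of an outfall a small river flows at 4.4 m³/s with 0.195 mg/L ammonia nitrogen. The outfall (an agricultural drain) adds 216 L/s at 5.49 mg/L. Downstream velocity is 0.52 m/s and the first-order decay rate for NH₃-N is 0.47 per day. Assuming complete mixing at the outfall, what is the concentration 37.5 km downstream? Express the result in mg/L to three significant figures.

216 L/s = 0.216 m³/s.
After complete mixing, C₀ = (0.216·5.49 + 4.4·0.195) / 4.616 = 0.4428 mg/L.
Travel time t = 3.75e+04 m / 0.52 m/s = 7.212e+04 s = 0.8347 d.
C = 0.4428·exp(−0.47·0.8347) = 0.4428·0.6755 = 0.2991 mg/L.

0.299 mg/L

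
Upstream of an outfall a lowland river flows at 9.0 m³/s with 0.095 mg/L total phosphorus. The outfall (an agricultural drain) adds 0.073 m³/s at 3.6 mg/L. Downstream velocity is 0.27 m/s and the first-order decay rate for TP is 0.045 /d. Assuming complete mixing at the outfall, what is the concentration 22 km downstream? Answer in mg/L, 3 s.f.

After complete mixing, C₀ = (0.073·3.6 + 9·0.095) / 9.073 = 0.1232 mg/L.
Travel time t = 2.2e+04 m / 0.27 m/s = 8.148e+04 s = 0.9431 d.
C = 0.1232·exp(−0.045·0.9431) = 0.1232·0.9584 = 0.1181 mg/L.

0.118 mg/L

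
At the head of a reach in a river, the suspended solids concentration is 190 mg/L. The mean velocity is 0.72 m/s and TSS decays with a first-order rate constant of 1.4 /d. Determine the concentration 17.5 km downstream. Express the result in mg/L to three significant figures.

128 mg/L

Travel time t = 17.5 km / 0.72 m/s = 1.75e+04/0.72 = 2.431e+04 s = 0.2813 d.
First-order decay: C = 190·exp(−1.4·0.2813) = 190·0.6745 = 128.1 mg/L.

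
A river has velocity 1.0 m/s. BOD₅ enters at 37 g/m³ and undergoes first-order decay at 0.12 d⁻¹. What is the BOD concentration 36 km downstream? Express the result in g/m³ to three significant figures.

Travel time t = 36 km / 1.0 m/s = 3.6e+04/1.0 = 3.6e+04 s = 0.4167 d.
First-order decay: C = 37·exp(−0.12·0.4167) = 37·0.9512 = 35.2 g/m³.

35.2 g/m³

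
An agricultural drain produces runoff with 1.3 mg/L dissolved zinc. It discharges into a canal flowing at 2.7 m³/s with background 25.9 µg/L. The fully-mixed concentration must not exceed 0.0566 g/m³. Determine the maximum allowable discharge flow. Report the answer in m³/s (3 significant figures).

25.9 µg/L = 0.0259 mg/L.
Mass balance at complete mixing: C_std·(Q_w + Q_r) = Q_w·C_e + Q_r·C_b.
Rearranging, Q_w = Q_r·(C_std − C_b)/(C_e − C_std) = 2.7·(0.0566 − 0.0259) / (1.3 − 0.0566) = 0.06666 m³/s.

0.0667 m³/s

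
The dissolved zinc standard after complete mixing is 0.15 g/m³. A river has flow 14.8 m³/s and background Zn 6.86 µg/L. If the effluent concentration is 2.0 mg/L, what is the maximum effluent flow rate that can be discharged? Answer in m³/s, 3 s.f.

6.86 µg/L = 0.00686 mg/L.
Mass balance at complete mixing: C_std·(Q_w + Q_r) = Q_w·C_e + Q_r·C_b.
Rearranging, Q_w = Q_r·(C_std − C_b)/(C_e − C_std) = 14.8·(0.15 − 0.00686) / (2 − 0.15) = 1.145 m³/s.

1.15 m³/s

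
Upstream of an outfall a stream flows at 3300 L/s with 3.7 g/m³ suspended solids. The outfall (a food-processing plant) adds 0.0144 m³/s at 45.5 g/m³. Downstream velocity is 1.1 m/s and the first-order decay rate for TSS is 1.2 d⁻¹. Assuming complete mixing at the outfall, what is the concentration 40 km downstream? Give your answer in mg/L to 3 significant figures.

3300 L/s = 3.3 m³/s.
After complete mixing, C₀ = (0.0144·45.5 + 3.3·3.7) / 3.314 = 3.882 mg/L.
Travel time t = 4e+04 m / 1.1 m/s = 3.636e+04 s = 0.4209 d.
C = 3.882·exp(−1.2·0.4209) = 3.882·0.6035 = 2.342 mg/L.

2.34 mg/L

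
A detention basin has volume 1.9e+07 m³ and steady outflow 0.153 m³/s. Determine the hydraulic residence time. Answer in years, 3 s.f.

Q = 0.153 m³/s × 3.156e+07 s/yr = 4.828e+06 m³/yr.
Hydraulic residence time τ = V/Q = 1.9e+07/4.828e+06 = 3.935 yr.

3.94 yr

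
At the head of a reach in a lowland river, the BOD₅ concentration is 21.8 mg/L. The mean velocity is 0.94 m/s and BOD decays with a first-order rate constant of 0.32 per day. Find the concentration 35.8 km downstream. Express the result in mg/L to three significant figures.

18.9 mg/L

Travel time t = 35.8 km / 0.94 m/s = 3.58e+04/0.94 = 3.809e+04 s = 0.4408 d.
First-order decay: C = 21.8·exp(−0.32·0.4408) = 21.8·0.8684 = 18.93 mg/L.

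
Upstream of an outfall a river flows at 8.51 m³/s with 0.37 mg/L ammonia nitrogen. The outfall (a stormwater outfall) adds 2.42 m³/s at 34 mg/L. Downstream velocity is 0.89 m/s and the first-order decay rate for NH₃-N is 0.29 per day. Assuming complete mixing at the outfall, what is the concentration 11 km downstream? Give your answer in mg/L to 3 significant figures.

7.50 mg/L

After complete mixing, C₀ = (2.42·34 + 8.51·0.37) / 10.93 = 7.816 mg/L.
Travel time t = 1.1e+04 m / 0.89 m/s = 1.236e+04 s = 0.1431 d.
C = 7.816·exp(−0.29·0.1431) = 7.816·0.9594 = 7.498 mg/L.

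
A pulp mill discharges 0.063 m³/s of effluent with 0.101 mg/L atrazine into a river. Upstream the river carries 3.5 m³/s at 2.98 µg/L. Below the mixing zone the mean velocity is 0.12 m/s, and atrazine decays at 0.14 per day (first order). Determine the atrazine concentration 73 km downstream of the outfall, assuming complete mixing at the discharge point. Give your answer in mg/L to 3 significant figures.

0.00176 mg/L

2.98 µg/L = 0.00298 mg/L.
After complete mixing, C₀ = (0.063·0.101 + 3.5·0.00298) / 3.563 = 0.004713 mg/L.
Travel time t = 7.3e+04 m / 0.12 m/s = 6.083e+05 s = 7.041 d.
C = 0.004713·exp(−0.14·7.041) = 0.004713·0.3732 = 0.001759 mg/L.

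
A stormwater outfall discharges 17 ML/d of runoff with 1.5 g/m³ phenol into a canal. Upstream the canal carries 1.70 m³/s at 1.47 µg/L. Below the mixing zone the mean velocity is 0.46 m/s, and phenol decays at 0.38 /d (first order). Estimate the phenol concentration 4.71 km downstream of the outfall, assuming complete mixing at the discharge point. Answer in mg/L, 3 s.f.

0.150 mg/L

17 ML/d = 0.1968 m³/s.
1.47 µg/L = 0.00147 mg/L.
After complete mixing, C₀ = (0.1968·1.5 + 1.7·0.00147) / 1.897 = 0.1569 mg/L.
Travel time t = 4710 m / 0.46 m/s = 1.024e+04 s = 0.1185 d.
C = 0.1569·exp(−0.38·0.1185) = 0.1569·0.956 = 0.15 mg/L.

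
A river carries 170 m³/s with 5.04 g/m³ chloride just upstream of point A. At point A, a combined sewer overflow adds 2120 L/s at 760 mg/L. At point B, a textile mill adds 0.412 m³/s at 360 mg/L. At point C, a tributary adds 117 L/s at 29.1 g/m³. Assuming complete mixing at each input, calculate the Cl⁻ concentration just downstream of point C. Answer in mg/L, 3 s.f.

2120 L/s = 2.12 m³/s.
After input A: C = (170·5.04 + 2.12·760) / 172.1 = 14.34 mg/L.
After input B: C = (172.1·14.34 + 0.412·360) / 172.5 = 15.16 mg/L.
117 L/s = 0.117 m³/s.
After input C: C = (172.5·15.16 + 0.117·29.1) / 172.6 = 15.17 mg/L.

15.2 mg/L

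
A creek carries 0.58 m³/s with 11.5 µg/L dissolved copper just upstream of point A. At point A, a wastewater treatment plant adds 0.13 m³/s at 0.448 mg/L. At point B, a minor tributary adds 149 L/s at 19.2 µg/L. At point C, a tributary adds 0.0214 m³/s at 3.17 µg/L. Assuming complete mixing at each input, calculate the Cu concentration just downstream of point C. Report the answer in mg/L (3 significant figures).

11.5 µg/L = 0.0115 mg/L.
After input A: C = (0.58·0.0115 + 0.13·0.448) / 0.71 = 0.09142 mg/L.
149 L/s = 0.149 m³/s.
19.2 µg/L = 0.0192 mg/L.
After input B: C = (0.71·0.09142 + 0.149·0.0192) / 0.859 = 0.07889 mg/L.
3.17 µg/L = 0.00317 mg/L.
After input C: C = (0.859·0.07889 + 0.0214·0.00317) / 0.8804 = 0.07705 mg/L.

0.0771 mg/L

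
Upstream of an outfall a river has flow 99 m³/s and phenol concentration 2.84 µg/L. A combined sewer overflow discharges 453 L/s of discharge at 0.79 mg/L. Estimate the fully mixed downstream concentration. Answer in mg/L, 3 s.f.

0.00643 mg/L

453 L/s = 0.453 m³/s.
2.84 µg/L = 0.00284 mg/L.
By mass balance at complete mixing, C = (0.453·0.79 + 99·0.00284) / (0.453 + 99) = 0.639/99.45 = 0.006425 mg/L.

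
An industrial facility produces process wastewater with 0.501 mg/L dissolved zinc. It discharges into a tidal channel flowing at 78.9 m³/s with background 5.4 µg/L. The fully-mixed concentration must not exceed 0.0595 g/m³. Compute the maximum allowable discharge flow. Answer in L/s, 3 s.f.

5.4 µg/L = 0.0054 mg/L.
Mass balance at complete mixing: C_std·(Q_w + Q_r) = Q_w·C_e + Q_r·C_b.
Rearranging, Q_w = Q_r·(C_std − C_b)/(C_e − C_std) = 78.9·(0.0595 − 0.0054) / (0.501 − 0.0595) = 9.668 m³/s.
= 9668 L/s.

9670 L/s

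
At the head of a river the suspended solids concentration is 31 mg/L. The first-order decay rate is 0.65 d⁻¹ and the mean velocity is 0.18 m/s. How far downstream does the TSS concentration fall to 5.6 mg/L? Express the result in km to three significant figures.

40.9 km

From C = C₀·e^(−kt), t = ln(C₀/C)/k = ln(31/5.6)/0.65 = 1.711/0.65 = 2.633 d.
Distance = v·t = 0.18 m/s × 2.275e+05 s = 4.094e+04 m = 40.94 km.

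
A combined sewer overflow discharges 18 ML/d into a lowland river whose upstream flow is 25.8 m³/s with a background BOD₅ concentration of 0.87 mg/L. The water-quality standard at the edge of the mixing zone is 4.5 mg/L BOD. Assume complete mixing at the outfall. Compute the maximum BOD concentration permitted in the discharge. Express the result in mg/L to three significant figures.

454 mg/L

18 ML/d = 0.2083 m³/s.
Mass balance: 4.5·26.01 = 0.2083·Cₑ + 25.8·0.87.
Cₑ = (117 − 22.45) / 0.2083 = 454 mg/L.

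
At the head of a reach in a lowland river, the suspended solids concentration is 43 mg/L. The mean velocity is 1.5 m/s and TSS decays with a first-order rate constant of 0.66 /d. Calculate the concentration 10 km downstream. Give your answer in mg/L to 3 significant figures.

40.9 mg/L

Travel time t = 10 km / 1.5 m/s = 1e+04/1.5 = 6667 s = 0.07716 d.
First-order decay: C = 43·exp(−0.66·0.07716) = 43·0.9503 = 40.87 mg/L.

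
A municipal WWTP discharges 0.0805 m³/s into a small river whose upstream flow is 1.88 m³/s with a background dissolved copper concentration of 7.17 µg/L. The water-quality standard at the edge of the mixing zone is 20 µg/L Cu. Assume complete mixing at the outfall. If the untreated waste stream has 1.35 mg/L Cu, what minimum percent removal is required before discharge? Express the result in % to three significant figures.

76.3 %

7.17 µg/L = 0.00717 mg/L.
20 µg/L = 0.02 mg/L.
Mass balance: 0.02·1.96 = 0.0805·Cₑ + 1.88·0.00717.
Cₑ = (0.03921 − 0.01348) / 0.0805 = 0.3196 mg/L.
Required removal = 1 − 0.3196/1.35 = 76.32 %.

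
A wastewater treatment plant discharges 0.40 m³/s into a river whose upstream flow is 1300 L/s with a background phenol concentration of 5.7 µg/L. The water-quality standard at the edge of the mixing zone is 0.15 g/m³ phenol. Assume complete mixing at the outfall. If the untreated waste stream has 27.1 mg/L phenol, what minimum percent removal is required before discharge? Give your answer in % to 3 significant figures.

97.7 %

1300 L/s = 1.3 m³/s.
5.7 µg/L = 0.0057 mg/L.
Mass balance: 0.15·1.7 = 0.4·Cₑ + 1.3·0.0057.
Cₑ = (0.255 − 0.00741) / 0.4 = 0.619 mg/L.
Required removal = 1 − 0.619/27.1 = 97.72 %.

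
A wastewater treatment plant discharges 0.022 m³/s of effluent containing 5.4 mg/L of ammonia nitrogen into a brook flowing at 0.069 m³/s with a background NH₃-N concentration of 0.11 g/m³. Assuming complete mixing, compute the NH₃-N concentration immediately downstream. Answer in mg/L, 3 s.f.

1.39 mg/L

Conservation of mass across the mixing zone: C = (0.022·5.4 + 0.069·0.11) / (0.022 + 0.069) = 0.1264/0.091 = 1.389 mg/L.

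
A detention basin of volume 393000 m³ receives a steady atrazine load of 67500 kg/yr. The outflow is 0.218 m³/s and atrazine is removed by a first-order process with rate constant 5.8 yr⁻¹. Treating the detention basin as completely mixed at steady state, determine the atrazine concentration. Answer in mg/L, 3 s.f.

Outflow Q = 0.218 m³/s × 3.156e+07 s/yr = 6.88e+06 m³/yr.
Steady-state CSTR mass balance: W = Q·C + k·V·C, so C = W/(Q + kV).
Q + kV = 6.88e+06 + 5.8·393000 = 9.159e+06 m³/yr.
C = 67500/9.159e+06 = 0.00737 kg/m³ = 7.37 mg/L.

7.37 mg/L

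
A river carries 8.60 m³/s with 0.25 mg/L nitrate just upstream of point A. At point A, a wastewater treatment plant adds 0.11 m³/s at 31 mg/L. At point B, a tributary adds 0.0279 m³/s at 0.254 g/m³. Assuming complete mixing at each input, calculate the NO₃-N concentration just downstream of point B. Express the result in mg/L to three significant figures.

After input A: C = (8.6·0.25 + 0.11·31) / 8.71 = 0.6383 mg/L.
After input B: C = (8.71·0.6383 + 0.0279·0.254) / 8.738 = 0.6371 mg/L.

0.637 mg/L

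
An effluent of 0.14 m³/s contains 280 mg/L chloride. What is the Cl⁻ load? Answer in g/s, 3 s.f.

Mass flux = Q·C = 0.14 m³/s × 280 g/m³ = 39.2 g/s.

39.2 g/s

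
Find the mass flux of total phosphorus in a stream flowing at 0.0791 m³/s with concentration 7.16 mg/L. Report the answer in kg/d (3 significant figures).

48.9 kg/d

Mass flux = Q·C = 0.0791 m³/s × 7.16 g/m³ = 0.5664 g/s.
= 0.5664 g/s × 86.4 = 48.93 kg/d.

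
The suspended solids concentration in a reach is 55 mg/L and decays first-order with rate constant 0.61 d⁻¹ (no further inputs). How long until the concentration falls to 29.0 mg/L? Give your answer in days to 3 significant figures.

1.05 d

t = ln(C₀/C)/k = ln(55/29.0)/0.61 = 0.64/0.61 = 1.049 d.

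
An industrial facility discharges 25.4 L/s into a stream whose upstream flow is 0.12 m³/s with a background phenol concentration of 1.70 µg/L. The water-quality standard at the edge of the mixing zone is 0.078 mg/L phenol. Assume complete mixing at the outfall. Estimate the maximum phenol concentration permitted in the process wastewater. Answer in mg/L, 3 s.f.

0.438 mg/L

25.4 L/s = 0.0254 m³/s.
1.70 µg/L = 0.0017 mg/L.
Mass balance: 0.078·0.1454 = 0.0254·Cₑ + 0.12·0.0017.
Cₑ = (0.01134 − 0.000204) / 0.0254 = 0.4385 mg/L.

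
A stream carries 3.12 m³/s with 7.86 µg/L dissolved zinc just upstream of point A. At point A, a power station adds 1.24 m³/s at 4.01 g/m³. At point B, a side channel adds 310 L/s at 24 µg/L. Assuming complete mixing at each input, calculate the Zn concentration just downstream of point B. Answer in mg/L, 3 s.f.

7.86 µg/L = 0.00786 mg/L.
After input A: C = (3.12·0.00786 + 1.24·4.01) / 4.36 = 1.146 mg/L.
310 L/s = 0.31 m³/s.
24 µg/L = 0.024 mg/L.
After input B: C = (4.36·1.146 + 0.31·0.024) / 4.67 = 1.072 mg/L.

1.07 mg/L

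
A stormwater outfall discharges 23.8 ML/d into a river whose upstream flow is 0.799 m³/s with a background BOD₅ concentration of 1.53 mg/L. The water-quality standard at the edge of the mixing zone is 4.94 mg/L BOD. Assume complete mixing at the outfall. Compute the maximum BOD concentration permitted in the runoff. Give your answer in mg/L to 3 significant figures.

23.8 ML/d = 0.2755 m³/s.
Mass balance: 4.94·1.074 = 0.2755·Cₑ + 0.799·1.53.
Cₑ = (5.308 − 1.222) / 0.2755 = 14.83 mg/L.

14.8 mg/L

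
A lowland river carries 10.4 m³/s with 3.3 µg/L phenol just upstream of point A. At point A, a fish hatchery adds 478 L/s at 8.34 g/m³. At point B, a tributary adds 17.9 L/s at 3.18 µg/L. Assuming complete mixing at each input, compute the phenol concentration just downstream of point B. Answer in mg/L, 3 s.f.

0.369 mg/L

3.3 µg/L = 0.0033 mg/L.
478 L/s = 0.478 m³/s.
After input A: C = (10.4·0.0033 + 0.478·8.34) / 10.88 = 0.3696 mg/L.
17.9 L/s = 0.0179 m³/s.
3.18 µg/L = 0.00318 mg/L.
After input B: C = (10.88·0.3696 + 0.0179·0.00318) / 10.9 = 0.369 mg/L.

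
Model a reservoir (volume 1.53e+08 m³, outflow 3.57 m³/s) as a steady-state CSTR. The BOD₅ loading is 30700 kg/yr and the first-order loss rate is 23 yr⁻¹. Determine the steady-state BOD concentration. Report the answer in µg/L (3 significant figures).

8.45 µg/L

Outflow Q = 3.57 m³/s × 3.156e+07 s/yr = 1.127e+08 m³/yr.
Steady-state CSTR mass balance: W = Q·C + k·V·C, so C = W/(Q + kV).
Q + kV = 1.127e+08 + 23·1.53e+08 = 3.632e+09 m³/yr.
C = 30700/3.632e+09 = 8.453e-06 kg/m³ = 0.008453 mg/L = 8.453 µg/L.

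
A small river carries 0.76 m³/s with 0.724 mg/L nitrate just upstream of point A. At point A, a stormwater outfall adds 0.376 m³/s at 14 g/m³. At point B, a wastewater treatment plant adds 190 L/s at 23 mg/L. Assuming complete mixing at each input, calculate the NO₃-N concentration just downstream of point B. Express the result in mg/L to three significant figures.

After input A: C = (0.76·0.724 + 0.376·14) / 1.136 = 5.118 mg/L.
190 L/s = 0.19 m³/s.
After input B: C = (1.136·5.118 + 0.19·23) / 1.326 = 7.68 mg/L.

7.68 mg/L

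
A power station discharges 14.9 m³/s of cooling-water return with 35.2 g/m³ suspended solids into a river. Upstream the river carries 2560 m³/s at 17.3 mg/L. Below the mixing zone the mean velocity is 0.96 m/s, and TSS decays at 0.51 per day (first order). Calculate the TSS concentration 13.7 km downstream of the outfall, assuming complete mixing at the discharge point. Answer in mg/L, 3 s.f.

After complete mixing, C₀ = (14.9·35.2 + 2560·17.3) / 2575 = 17.4 mg/L.
Travel time t = 1.37e+04 m / 0.96 m/s = 1.427e+04 s = 0.1652 d.
C = 17.4·exp(−0.51·0.1652) = 17.4·0.9192 = 16 mg/L.

16.0 mg/L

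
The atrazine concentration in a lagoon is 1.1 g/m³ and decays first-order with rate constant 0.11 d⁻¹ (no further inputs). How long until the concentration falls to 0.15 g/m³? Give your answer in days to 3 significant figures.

18.1 d

t = ln(C₀/C)/k = ln(1.1/0.15)/0.11 = 1.992/0.11 = 18.11 d.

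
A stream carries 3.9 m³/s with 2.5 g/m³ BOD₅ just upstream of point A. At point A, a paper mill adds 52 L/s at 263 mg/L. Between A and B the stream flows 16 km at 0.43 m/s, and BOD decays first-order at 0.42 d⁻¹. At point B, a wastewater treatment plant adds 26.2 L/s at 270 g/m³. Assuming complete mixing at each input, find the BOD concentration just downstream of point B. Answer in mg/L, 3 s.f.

52 L/s = 0.052 m³/s.
After input A: C = (3.9·2.5 + 0.052·263) / 3.952 = 5.928 mg/L.
Over the 16 km reach to input B (t = 3.721e+04 s = 0.4307 d), decay gives C = 5.928·exp(−0.42·0.4307) = 4.947 mg/L.
26.2 L/s = 0.0262 m³/s.
After input B: C = (3.952·4.947 + 0.0262·270) / 3.978 = 6.692 mg/L.

6.69 mg/L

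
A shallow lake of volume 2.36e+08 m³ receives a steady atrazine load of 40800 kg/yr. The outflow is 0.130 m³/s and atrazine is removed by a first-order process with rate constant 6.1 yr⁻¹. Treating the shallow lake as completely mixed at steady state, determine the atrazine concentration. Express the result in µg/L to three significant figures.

Outflow Q = 0.130 m³/s × 3.156e+07 s/yr = 4.102e+06 m³/yr.
Steady-state CSTR mass balance: W = Q·C + k·V·C, so C = W/(Q + kV).
Q + kV = 4.102e+06 + 6.1·2.36e+08 = 1.444e+09 m³/yr.
C = 40800/1.444e+09 = 2.826e-05 kg/m³ = 0.02826 mg/L = 28.26 µg/L.

28.3 µg/L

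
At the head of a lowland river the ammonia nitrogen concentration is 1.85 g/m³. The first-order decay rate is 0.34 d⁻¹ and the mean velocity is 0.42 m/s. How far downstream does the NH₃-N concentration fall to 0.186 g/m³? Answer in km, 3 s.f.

From C = C₀·e^(−kt), t = ln(C₀/C)/k = ln(1.85/0.186)/0.34 = 2.297/0.34 = 6.756 d.
Distance = v·t = 0.42 m/s × 5.838e+05 s = 2.452e+05 m = 245.2 km.

245 km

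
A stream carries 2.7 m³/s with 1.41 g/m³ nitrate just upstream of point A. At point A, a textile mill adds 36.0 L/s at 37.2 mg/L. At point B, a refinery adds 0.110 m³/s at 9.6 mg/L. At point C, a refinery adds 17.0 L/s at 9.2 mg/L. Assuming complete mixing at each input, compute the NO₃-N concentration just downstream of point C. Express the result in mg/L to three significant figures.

36.0 L/s = 0.036 m³/s.
After input A: C = (2.7·1.41 + 0.036·37.2) / 2.736 = 1.881 mg/L.
After input B: C = (2.736·1.881 + 0.11·9.6) / 2.846 = 2.179 mg/L.
17.0 L/s = 0.017 m³/s.
After input C: C = (2.846·2.179 + 0.017·9.2) / 2.863 = 2.221 mg/L.

2.22 mg/L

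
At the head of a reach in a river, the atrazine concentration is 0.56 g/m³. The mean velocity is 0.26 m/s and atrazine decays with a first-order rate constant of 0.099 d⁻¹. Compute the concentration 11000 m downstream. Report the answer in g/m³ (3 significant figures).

Travel time t = 11000 m / 0.26 m/s = 1.1e+04/0.26 = 4.231e+04 s = 0.4897 d.
First-order decay: C = 0.56·exp(−0.099·0.4897) = 0.56·0.9527 = 0.5335 g/m³.

0.534 g/m³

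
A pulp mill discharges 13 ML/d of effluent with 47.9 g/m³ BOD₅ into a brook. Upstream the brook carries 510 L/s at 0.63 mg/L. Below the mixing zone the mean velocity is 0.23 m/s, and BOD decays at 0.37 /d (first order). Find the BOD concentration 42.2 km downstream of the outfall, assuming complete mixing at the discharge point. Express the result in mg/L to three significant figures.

5.20 mg/L

13 ML/d = 0.1505 m³/s.
510 L/s = 0.51 m³/s.
After complete mixing, C₀ = (0.1505·47.9 + 0.51·0.63) / 0.6605 = 11.4 mg/L.
Travel time t = 4.22e+04 m / 0.23 m/s = 1.835e+05 s = 2.124 d.
C = 11.4·exp(−0.37·2.124) = 11.4·0.4558 = 5.195 mg/L.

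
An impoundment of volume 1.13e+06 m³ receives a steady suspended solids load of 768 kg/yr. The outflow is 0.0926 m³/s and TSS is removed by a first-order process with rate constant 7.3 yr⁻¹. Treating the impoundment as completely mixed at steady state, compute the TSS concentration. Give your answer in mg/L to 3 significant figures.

Outflow Q = 0.0926 m³/s × 3.156e+07 s/yr = 2.922e+06 m³/yr.
Steady-state CSTR mass balance: W = Q·C + k·V·C, so C = W/(Q + kV).
Q + kV = 2.922e+06 + 7.3·1.13e+06 = 1.117e+07 m³/yr.
C = 768/1.117e+07 = 6.875e-05 kg/m³ = 0.06875 mg/L.

0.0687 mg/L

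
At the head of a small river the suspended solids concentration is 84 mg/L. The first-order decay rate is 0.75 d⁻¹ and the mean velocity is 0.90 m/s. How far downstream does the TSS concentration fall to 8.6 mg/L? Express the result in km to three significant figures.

236 km

From C = C₀·e^(−kt), t = ln(C₀/C)/k = ln(84/8.6)/0.75 = 2.279/0.75 = 3.039 d.
Distance = v·t = 0.90 m/s × 2.625e+05 s = 2.363e+05 m = 236.3 km.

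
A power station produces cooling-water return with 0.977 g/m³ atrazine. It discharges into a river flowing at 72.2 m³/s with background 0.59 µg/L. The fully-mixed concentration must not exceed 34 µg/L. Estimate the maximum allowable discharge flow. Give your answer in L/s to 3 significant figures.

0.59 µg/L = 0.00059 mg/L.
34 µg/L = 0.034 mg/L.
Mass balance at complete mixing: C_std·(Q_w + Q_r) = Q_w·C_e + Q_r·C_b.
Rearranging, Q_w = Q_r·(C_std − C_b)/(C_e − C_std) = 72.2·(0.034 − 0.00059) / (0.977 − 0.034) = 2.558 m³/s.
= 2558 L/s.

2560 L/s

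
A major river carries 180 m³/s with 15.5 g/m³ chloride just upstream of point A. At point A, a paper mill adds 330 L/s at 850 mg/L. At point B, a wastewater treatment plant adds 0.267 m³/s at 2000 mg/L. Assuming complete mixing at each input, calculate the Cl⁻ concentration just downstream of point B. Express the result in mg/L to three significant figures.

20.0 mg/L

330 L/s = 0.33 m³/s.
After input A: C = (180·15.5 + 0.33·850) / 180.3 = 17.03 mg/L.
After input B: C = (180.3·17.03 + 0.267·2000) / 180.6 = 19.96 mg/L.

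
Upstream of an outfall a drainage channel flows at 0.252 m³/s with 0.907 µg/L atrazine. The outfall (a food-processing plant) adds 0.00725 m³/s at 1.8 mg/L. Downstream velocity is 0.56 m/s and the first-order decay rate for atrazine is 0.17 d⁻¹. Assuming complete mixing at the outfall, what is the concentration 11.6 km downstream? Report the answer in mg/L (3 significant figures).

0.0492 mg/L

0.907 µg/L = 0.000907 mg/L.
After complete mixing, C₀ = (0.00725·1.8 + 0.252·0.000907) / 0.2592 = 0.05122 mg/L.
Travel time t = 1.16e+04 m / 0.56 m/s = 2.071e+04 s = 0.2397 d.
C = 0.05122·exp(−0.17·0.2397) = 0.05122·0.9601 = 0.04917 mg/L.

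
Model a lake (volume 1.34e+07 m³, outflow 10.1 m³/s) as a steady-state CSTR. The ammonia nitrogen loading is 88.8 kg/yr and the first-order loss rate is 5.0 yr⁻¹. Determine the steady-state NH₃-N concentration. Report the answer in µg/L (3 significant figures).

0.230 µg/L

Outflow Q = 10.1 m³/s × 3.156e+07 s/yr = 3.187e+08 m³/yr.
Steady-state CSTR mass balance: W = Q·C + k·V·C, so C = W/(Q + kV).
Q + kV = 3.187e+08 + 5.0·1.34e+07 = 3.857e+08 m³/yr.
C = 88.8/3.857e+08 = 2.302e-07 kg/m³ = 0.0002302 mg/L = 0.2302 µg/L.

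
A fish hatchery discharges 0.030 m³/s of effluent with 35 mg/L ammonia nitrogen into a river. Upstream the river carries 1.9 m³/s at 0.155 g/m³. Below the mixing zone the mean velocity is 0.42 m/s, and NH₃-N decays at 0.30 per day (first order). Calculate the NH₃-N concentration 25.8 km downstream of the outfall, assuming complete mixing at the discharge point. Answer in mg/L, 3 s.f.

After complete mixing, C₀ = (0.03·35 + 1.9·0.155) / 1.93 = 0.6966 mg/L.
Travel time t = 2.58e+04 m / 0.42 m/s = 6.143e+04 s = 0.711 d.
C = 0.6966·exp(−0.30·0.711) = 0.6966·0.8079 = 0.5628 mg/L.

0.563 mg/L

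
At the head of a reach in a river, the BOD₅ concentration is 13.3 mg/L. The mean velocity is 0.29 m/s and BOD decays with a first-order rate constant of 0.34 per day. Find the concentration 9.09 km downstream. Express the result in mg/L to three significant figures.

11.8 mg/L

Travel time t = 9.09 km / 0.29 m/s = 9090/0.29 = 3.134e+04 s = 0.3628 d.
First-order decay: C = 13.3·exp(−0.34·0.3628) = 13.3·0.884 = 11.76 mg/L.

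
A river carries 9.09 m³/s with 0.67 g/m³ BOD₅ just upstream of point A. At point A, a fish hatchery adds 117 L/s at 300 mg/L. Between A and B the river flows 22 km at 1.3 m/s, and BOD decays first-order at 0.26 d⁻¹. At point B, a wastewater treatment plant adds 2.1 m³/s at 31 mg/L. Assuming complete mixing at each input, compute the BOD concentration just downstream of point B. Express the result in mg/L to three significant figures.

9.22 mg/L

117 L/s = 0.117 m³/s.
After input A: C = (9.09·0.67 + 0.117·300) / 9.207 = 4.474 mg/L.
Over the 22 km reach to input B (t = 1.692e+04 s = 0.1959 d), decay gives C = 4.474·exp(−0.26·0.1959) = 4.252 mg/L.
After input B: C = (9.207·4.252 + 2.1·31) / 11.31 = 9.22 mg/L.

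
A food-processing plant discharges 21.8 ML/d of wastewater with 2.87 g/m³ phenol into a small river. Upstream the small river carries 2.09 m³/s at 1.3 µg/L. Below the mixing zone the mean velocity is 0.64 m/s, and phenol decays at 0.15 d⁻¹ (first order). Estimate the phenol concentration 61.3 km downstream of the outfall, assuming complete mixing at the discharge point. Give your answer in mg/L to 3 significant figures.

0.263 mg/L

21.8 ML/d = 0.2523 m³/s.
1.3 µg/L = 0.0013 mg/L.
After complete mixing, C₀ = (0.2523·2.87 + 2.09·0.0013) / 2.342 = 0.3103 mg/L.
Travel time t = 6.13e+04 m / 0.64 m/s = 9.578e+04 s = 1.109 d.
C = 0.3103·exp(−0.15·1.109) = 0.3103·0.8468 = 0.2628 mg/L.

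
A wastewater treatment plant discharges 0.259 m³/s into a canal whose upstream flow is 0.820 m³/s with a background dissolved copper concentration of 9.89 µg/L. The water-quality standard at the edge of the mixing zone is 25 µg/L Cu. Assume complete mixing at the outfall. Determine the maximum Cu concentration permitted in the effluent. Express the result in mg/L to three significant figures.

9.89 µg/L = 0.00989 mg/L.
25 µg/L = 0.025 mg/L.
Mass balance: 0.025·1.079 = 0.259·Cₑ + 0.82·0.00989.
Cₑ = (0.02697 − 0.00811) / 0.259 = 0.07284 mg/L.

0.0728 mg/L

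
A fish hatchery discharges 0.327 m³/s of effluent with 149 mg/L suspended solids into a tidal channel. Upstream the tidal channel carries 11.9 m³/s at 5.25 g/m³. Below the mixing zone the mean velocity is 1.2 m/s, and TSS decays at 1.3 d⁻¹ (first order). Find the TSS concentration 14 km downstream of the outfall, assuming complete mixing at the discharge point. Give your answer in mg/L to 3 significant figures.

After complete mixing, C₀ = (0.327·149 + 11.9·5.25) / 12.23 = 9.094 mg/L.
Travel time t = 1.4e+04 m / 1.2 m/s = 1.167e+04 s = 0.135 d.
C = 9.094·exp(−1.3·0.135) = 9.094·0.839 = 7.63 mg/L.

7.63 mg/L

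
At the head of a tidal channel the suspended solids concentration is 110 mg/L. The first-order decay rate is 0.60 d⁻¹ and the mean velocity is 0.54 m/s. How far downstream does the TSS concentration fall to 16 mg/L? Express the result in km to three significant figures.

From C = C₀·e^(−kt), t = ln(C₀/C)/k = ln(110/16)/0.60 = 1.928/0.60 = 3.213 d.
Distance = v·t = 0.54 m/s × 2.776e+05 s = 1.499e+05 m = 149.9 km.

150 km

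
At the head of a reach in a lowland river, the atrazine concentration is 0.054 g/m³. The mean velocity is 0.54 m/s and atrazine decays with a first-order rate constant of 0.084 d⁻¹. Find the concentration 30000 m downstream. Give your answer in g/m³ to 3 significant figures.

0.0512 g/m³

Travel time t = 30000 m / 0.54 m/s = 3e+04/0.54 = 5.556e+04 s = 0.643 d.
First-order decay: C = 0.054·exp(−0.084·0.643) = 0.054·0.9474 = 0.05116 g/m³.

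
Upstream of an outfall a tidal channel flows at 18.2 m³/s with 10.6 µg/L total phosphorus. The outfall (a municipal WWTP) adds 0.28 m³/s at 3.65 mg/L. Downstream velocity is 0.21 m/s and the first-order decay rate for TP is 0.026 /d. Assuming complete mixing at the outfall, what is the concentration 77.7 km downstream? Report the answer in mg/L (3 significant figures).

0.0588 mg/L

10.6 µg/L = 0.0106 mg/L.
After complete mixing, C₀ = (0.28·3.65 + 18.2·0.0106) / 18.48 = 0.06574 mg/L.
Travel time t = 7.77e+04 m / 0.21 m/s = 3.7e+05 s = 4.282 d.
C = 0.06574·exp(−0.026·4.282) = 0.06574·0.8946 = 0.05882 mg/L.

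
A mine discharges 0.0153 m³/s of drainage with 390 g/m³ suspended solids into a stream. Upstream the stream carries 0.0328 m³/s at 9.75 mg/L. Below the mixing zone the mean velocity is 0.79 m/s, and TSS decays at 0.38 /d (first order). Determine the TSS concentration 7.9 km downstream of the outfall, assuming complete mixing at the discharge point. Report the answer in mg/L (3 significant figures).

125 mg/L

After complete mixing, C₀ = (0.0153·390 + 0.0328·9.75) / 0.0481 = 130.7 mg/L.
Travel time t = 7900 m / 0.79 m/s = 1e+04 s = 0.1157 d.
C = 130.7·exp(−0.38·0.1157) = 130.7·0.957 = 125.1 mg/L.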